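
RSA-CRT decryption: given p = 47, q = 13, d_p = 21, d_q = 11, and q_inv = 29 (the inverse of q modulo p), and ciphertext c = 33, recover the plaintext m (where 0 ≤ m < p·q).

41

m₁ = c^(d_p) mod p: c ≡ 33 (mod 47), and 33^21 mod 47 = 41.
m₂ = c^(d_q) mod q: c ≡ 7 (mod 13), and 7^11 mod 13 = 2.
h = q_inv·(m₁ − m₂) mod p = 29·(41 − 2) mod 47 = 3.
m = m₂ + h·q = 2 + 3·13 = 41.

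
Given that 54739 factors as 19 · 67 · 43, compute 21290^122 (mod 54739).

21429

Mod 19: 21290 ≡ 10; by Fermat, exponent reduces to 122 mod 18 = 14; 10^14 ≡ 16 (mod 19).
Mod 67: 21290 ≡ 51; by Fermat, exponent reduces to 122 mod 66 = 56; 51^56 ≡ 56 (mod 67).
Mod 43: 21290 ≡ 5; by Fermat, exponent reduces to 122 mod 42 = 38; 5^38 ≡ 15 (mod 43).
Combine by CRT: x ≡ 16 (mod 19), x ≡ 56 (mod 67), x ≡ 15 (mod 43) ⇒ x ≡ 21429 (mod 54739).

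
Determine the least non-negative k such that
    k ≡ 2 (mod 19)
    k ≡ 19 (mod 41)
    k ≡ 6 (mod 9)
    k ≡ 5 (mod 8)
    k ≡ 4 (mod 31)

605589

From k ≡ 2 (mod 19) write k = 2 + 19t. Substituting into k ≡ 19 (mod 41) gives 19t ≡ 17 (mod 41), and since 19⁻¹ ≡ 13 (mod 41), t ≡ 16. Hence k ≡ 2 + 19·16 = 306 (mod 779).
From k ≡ 306 (mod 779) write k = 306 + 779t. Substituting into k ≡ 6 (mod 9) gives 779t ≡ 6 (mod 9), and since 5⁻¹ ≡ 2 (mod 9), t ≡ 3. Hence k ≡ 306 + 779·3 = 2643 (mod 7011).
From k ≡ 2643 (mod 7011) write k = 2643 + 7011t. Substituting into k ≡ 5 (mod 8) gives 7011t ≡ 2 (mod 8), and since 3⁻¹ ≡ 3 (mod 8), t ≡ 6. Hence k ≡ 2643 + 7011·6 = 44709 (mod 56088).
From k ≡ 44709 (mod 56088) write k = 44709 + 56088t. Substituting into k ≡ 4 (mod 31) gives 56088t ≡ 28 (mod 31), and since 9⁻¹ ≡ 7 (mod 31), t ≡ 10. Hence k ≡ 44709 + 56088·10 = 605589 (mod 1738728).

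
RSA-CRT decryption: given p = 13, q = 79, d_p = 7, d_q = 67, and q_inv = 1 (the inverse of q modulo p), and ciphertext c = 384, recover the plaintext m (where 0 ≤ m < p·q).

m₁ = c^(d_p) mod p: c ≡ 7 (mod 13), and 7^7 mod 13 = 6.
m₂ = c^(d_q) mod q: c ≡ 68 (mod 79), and 68^67 mod 79 = 60.
h = q_inv·(m₁ − m₂) mod p = 1·(6 − 60) mod 13 = 11.
m = m₂ + h·q = 60 + 11·79 = 929.

929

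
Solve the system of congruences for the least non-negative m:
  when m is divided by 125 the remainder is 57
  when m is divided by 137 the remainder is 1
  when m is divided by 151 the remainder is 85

2460932

The moduli are pairwise coprime; N = 125·137·151 = 2585875.
N/125 = 20687; 20687 ≡ 62 (mod 125); 62·123 ≡ 1, so inverse 123.
N/137 = 18875; 18875 ≡ 106 (mod 137); 106·53 ≡ 1, so inverse 53.
N/151 = 17125; 17125 ≡ 62 (mod 151); 62·95 ≡ 1, so inverse 95.
m ≡ 57·20687·123 + 1·18875·53 + 85·17125·95 = 284321307.
284321307 mod 2585875 = 2460932.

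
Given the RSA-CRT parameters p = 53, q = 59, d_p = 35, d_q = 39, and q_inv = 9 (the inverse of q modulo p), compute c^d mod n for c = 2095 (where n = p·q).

1371

m₁ = c^(d_p) mod p: c ≡ 28 (mod 53), and 28^35 mod 53 = 46.
m₂ = c^(d_q) mod q: c ≡ 30 (mod 59), and 30^39 mod 59 = 14.
h = q_inv·(m₁ − m₂) mod p = 9·(46 − 14) mod 53 = 23.
m = m₂ + h·q = 14 + 23·59 = 1371.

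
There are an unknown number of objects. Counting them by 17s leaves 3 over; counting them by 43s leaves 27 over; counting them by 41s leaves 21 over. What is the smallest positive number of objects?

22817

The moduli are pairwise coprime; M = 17·43·41 = 29971.
M/17 = 1763; 1763 ≡ 12 (mod 17); 12·10 ≡ 1, so inverse 10.
M/43 = 697; 697 ≡ 9 (mod 43); 9·24 ≡ 1, so inverse 24.
M/41 = 731; 731 ≡ 34 (mod 41); 34·35 ≡ 1, so inverse 35.
N ≡ 3·1763·10 + 27·697·24 + 21·731·35 = 1041831.
1041831 mod 29971 = 22817.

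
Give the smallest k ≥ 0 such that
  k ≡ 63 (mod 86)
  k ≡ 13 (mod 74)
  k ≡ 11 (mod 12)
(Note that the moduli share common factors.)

6599

gcd(86, 74) = 2 and 2 | (13 − 63), so the pair is consistent; merging gives k ≡ 235 (mod 3182), where 3182 = lcm(86, 74).
gcd(3182, 12) = 2 and 2 | (11 − 235), so the pair is consistent; merging gives k ≡ 6599 (mod 19092), where 19092 = lcm(3182, 12).
The solution is unique modulo lcm(86, 74, 12) = 19092.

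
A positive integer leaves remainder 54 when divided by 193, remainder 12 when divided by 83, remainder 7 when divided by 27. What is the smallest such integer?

332593

From m ≡ 54 (mod 193) write m = 54 + 193t. Substituting into m ≡ 12 (mod 83) gives 193t ≡ 41 (mod 83), and since 27⁻¹ ≡ 40 (mod 83), t ≡ 63. Hence m ≡ 54 + 193·63 = 12213 (mod 16019).
From m ≡ 12213 (mod 16019) write m = 12213 + 16019t. Substituting into m ≡ 7 (mod 27) gives 16019t ≡ 25 (mod 27), and since 8⁻¹ ≡ 17 (mod 27), t ≡ 20. Hence m ≡ 12213 + 16019·20 = 332593 (mod 432513).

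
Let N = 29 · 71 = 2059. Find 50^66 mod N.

Mod 29: 50 ≡ 21; by Fermat, exponent reduces to 66 mod 28 = 10; 21^10 ≡ 4 (mod 29).
Mod 71: 50 ≡ 50; 50^66 ≡ 6 (mod 71).
Combine by CRT: x ≡ 4 (mod 29), x ≡ 6 (mod 71) ⇒ x ≡ 787 (mod 2059).

787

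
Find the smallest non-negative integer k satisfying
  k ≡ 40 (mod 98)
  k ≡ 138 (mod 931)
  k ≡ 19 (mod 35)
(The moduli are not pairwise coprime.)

Combine the congruences pairwise.
gcd(98, 931) = 49 and 49 | (138 − 40), so the pair is consistent; merging gives k ≡ 138 (mod 1862), where 1862 = lcm(98, 931).
gcd(1862, 35) = 7 and 7 | (19 − 138), so the pair is consistent; merging gives k ≡ 5724 (mod 9310), where 9310 = lcm(1862, 35).
The solution is unique modulo lcm(98, 931, 35) = 9310.

5724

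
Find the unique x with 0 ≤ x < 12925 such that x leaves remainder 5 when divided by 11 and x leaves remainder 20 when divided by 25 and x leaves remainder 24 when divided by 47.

11445

From x ≡ 5 (mod 11) write x = 5 + 11t. Substituting into x ≡ 20 (mod 25) gives 11t ≡ 15 (mod 25), and since 11⁻¹ ≡ 16 (mod 25), t ≡ 15. Hence x ≡ 5 + 11·15 = 170 (mod 275).
From x ≡ 170 (mod 275) write x = 170 + 275t. Substituting into x ≡ 24 (mod 47) gives 275t ≡ 42 (mod 47), and since 40⁻¹ ≡ 20 (mod 47), t ≡ 41. Hence x ≡ 170 + 275·41 = 11445 (mod 12925).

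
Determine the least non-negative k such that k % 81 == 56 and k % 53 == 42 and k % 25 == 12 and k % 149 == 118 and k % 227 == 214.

1022487437

Combine the congruences pairwise.
From k ≡ 56 (mod 81) write k = 56 + 81t. Substituting into k ≡ 42 (mod 53) gives 81t ≡ 39 (mod 53), and since 28⁻¹ ≡ 36 (mod 53), t ≡ 26. Hence k ≡ 56 + 81·26 = 2162 (mod 4293).
From k ≡ 2162 (mod 4293) write k = 2162 + 4293t. Substituting into k ≡ 12 (mod 25) gives 4293t ≡ 0 (mod 25), and since 18⁻¹ ≡ 7 (mod 25), t ≡ 0. Hence k ≡ 2162 + 4293·0 = 2162 (mod 107325).
From k ≡ 2162 (mod 107325) write k = 2162 + 107325t. Substituting into k ≡ 118 (mod 149) gives 107325t ≡ 42 (mod 149), and since 45⁻¹ ≡ 53 (mod 149), t ≡ 140. Hence k ≡ 2162 + 107325·140 = 15027662 (mod 15991425).
From k ≡ 15027662 (mod 15991425) write k = 15027662 + 15991425t. Substituting into k ≡ 214 (mod 227) gives 15991425t ≡ 179 (mod 227), and since 183⁻¹ ≡ 98 (mod 227), t ≡ 63. Hence k ≡ 15027662 + 15991425·63 = 1022487437 (mod 3630053475).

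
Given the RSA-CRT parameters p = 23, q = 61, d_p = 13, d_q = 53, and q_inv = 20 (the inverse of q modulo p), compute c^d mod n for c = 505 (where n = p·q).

1218

m₁ = c^(d_p) mod p: c ≡ 22 (mod 23), and 22^13 mod 23 = 22.
m₂ = c^(d_q) mod q: c ≡ 17 (mod 61), and 17^53 mod 61 = 59.
h = q_inv·(m₁ − m₂) mod p = 20·(22 − 59) mod 23 = 19.
m = m₂ + h·q = 59 + 19·61 = 1218.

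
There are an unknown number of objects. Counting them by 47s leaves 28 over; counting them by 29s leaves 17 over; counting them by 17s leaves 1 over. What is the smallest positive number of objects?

Combine the congruences pairwise.
From N ≡ 28 (mod 47) write N = 28 + 47t. Substituting into N ≡ 17 (mod 29) gives 47t ≡ 18 (mod 29), and since 18⁻¹ ≡ 21 (mod 29), t ≡ 1. Hence N ≡ 28 + 47·1 = 75 (mod 1363).
From N ≡ 75 (mod 1363) write N = 75 + 1363t. Substituting into N ≡ 1 (mod 17) gives 1363t ≡ 11 (mod 17), and since 3⁻¹ ≡ 6 (mod 17), t ≡ 15. Hence N ≡ 75 + 1363·15 = 20520 (mod 23171).

20520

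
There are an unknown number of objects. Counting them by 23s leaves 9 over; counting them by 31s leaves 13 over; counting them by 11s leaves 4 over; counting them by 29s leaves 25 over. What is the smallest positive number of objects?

38856

Combine the congruences pairwise.
From N ≡ 9 (mod 23) write N = 9 + 23t. Substituting into N ≡ 13 (mod 31) gives 23t ≡ 4 (mod 31), and since 23⁻¹ ≡ 27 (mod 31), t ≡ 15. Hence N ≡ 9 + 23·15 = 354 (mod 713).
From N ≡ 354 (mod 713) write N = 354 + 713t. Substituting into N ≡ 4 (mod 11) gives 713t ≡ 2 (mod 11), and since 9⁻¹ ≡ 5 (mod 11), t ≡ 10. Hence N ≡ 354 + 713·10 = 7484 (mod 7843).
From N ≡ 7484 (mod 7843) write N = 7484 + 7843t. Substituting into N ≡ 25 (mod 29) gives 7843t ≡ 23 (mod 29), and since 13⁻¹ ≡ 9 (mod 29), t ≡ 4. Hence N ≡ 7484 + 7843·4 = 38856 (mod 227447).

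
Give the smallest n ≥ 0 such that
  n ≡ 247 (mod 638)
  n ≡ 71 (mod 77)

gcd(638, 77) = 11 and 11 | (71 − 247), so the pair is consistent; merging gives n ≡ 4075 (mod 4466), where 4466 = lcm(638, 77).
The solution is unique modulo lcm(638, 77) = 4466.

4075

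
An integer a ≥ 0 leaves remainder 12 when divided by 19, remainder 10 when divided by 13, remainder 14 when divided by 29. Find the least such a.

6510

From a ≡ 12 (mod 19) write a = 12 + 19t. Substituting into a ≡ 10 (mod 13) gives 19t ≡ 11 (mod 13), and since 6⁻¹ ≡ 11 (mod 13), t ≡ 4. Hence a ≡ 12 + 19·4 = 88 (mod 247).
From a ≡ 88 (mod 247) write a = 88 + 247t. Substituting into a ≡ 14 (mod 29) gives 247t ≡ 13 (mod 29), and since 15⁻¹ ≡ 2 (mod 29), t ≡ 26. Hence a ≡ 88 + 247·26 = 6510 (mod 7163).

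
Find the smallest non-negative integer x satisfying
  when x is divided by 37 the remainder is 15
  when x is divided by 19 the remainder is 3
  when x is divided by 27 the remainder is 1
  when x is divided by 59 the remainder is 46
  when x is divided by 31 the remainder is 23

From x ≡ 15 (mod 37) write x = 15 + 37t. Substituting into x ≡ 3 (mod 19) gives 37t ≡ 7 (mod 19), and since 18⁻¹ ≡ 18 (mod 19), t ≡ 12. Hence x ≡ 15 + 37·12 = 459 (mod 703).
From x ≡ 459 (mod 703) write x = 459 + 703t. Substituting into x ≡ 1 (mod 27) gives 703t ≡ 1 (mod 27), and since 1⁻¹ ≡ 1 (mod 27), t ≡ 1. Hence x ≡ 459 + 703·1 = 1162 (mod 18981).
From x ≡ 1162 (mod 18981) write x = 1162 + 18981t. Substituting into x ≡ 46 (mod 59) gives 18981t ≡ 5 (mod 59), and since 42⁻¹ ≡ 52 (mod 59), t ≡ 24. Hence x ≡ 1162 + 18981·24 = 456706 (mod 1119879).
From x ≡ 456706 (mod 1119879) write x = 456706 + 1119879t. Substituting into x ≡ 23 (mod 31) gives 1119879t ≡ 9 (mod 31), and since 4⁻¹ ≡ 8 (mod 31), t ≡ 10. Hence x ≡ 456706 + 1119879·10 = 11655496 (mod 34716249).

11655496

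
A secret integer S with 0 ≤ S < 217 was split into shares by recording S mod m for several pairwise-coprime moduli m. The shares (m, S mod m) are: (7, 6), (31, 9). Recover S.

195

From S ≡ 6 (mod 7) write S = 6 + 7t. Substituting into S ≡ 9 (mod 31) gives 7t ≡ 3 (mod 31), and since 7⁻¹ ≡ 9 (mod 31), t ≡ 27. Hence S ≡ 6 + 7·27 = 195 (mod 217).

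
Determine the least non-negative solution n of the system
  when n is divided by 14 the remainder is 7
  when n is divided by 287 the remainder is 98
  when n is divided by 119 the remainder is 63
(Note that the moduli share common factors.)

2681

gcd(14, 287) = 7 and 7 | (98 − 7), so the pair is consistent; merging gives n ≡ 385 (mod 574), where 574 = lcm(14, 287).
gcd(574, 119) = 7 and 7 | (63 − 385), so the pair is consistent; merging gives n ≡ 2681 (mod 9758), where 9758 = lcm(574, 119).
The solution is unique modulo lcm(14, 287, 119) = 9758.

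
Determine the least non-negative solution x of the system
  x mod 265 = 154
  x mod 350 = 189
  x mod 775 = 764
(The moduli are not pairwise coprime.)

291389

gcd(265, 350) = 5 and 5 | (189 − 154), so the pair is consistent; merging gives x ≡ 13139 (mod 18550), where 18550 = lcm(265, 350).
gcd(18550, 775) = 25 and 25 | (764 − 13139), so the pair is consistent; merging gives x ≡ 291389 (mod 575050), where 575050 = lcm(18550, 775).
The solution is unique modulo lcm(265, 350, 775) = 575050.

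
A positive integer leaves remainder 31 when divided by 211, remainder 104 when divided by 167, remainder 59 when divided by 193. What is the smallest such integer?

3710677

Combine the congruences pairwise.
From a ≡ 31 (mod 211) write a = 31 + 211t. Substituting into a ≡ 104 (mod 167) gives 211t ≡ 73 (mod 167), and since 44⁻¹ ≡ 19 (mod 167), t ≡ 51. Hence a ≡ 31 + 211·51 = 10792 (mod 35237).
From a ≡ 10792 (mod 35237) write a = 10792 + 35237t. Substituting into a ≡ 59 (mod 193) gives 35237t ≡ 75 (mod 193), and since 111⁻¹ ≡ 40 (mod 193), t ≡ 105. Hence a ≡ 10792 + 35237·105 = 3710677 (mod 6800741).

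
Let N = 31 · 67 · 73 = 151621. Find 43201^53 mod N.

26760

Mod 31: 43201 ≡ 18; by Fermat, exponent reduces to 53 mod 30 = 23; 18^23 ≡ 7 (mod 31).
Mod 67: 43201 ≡ 53; 53^53 ≡ 27 (mod 67).
Mod 73: 43201 ≡ 58; 58^53 ≡ 42 (mod 73).
Combine by CRT: x ≡ 7 (mod 31), x ≡ 27 (mod 67), x ≡ 42 (mod 73) ⇒ x ≡ 26760 (mod 151621).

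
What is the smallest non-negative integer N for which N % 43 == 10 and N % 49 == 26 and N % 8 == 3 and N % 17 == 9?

214107

Combine the congruences pairwise.
From N ≡ 10 (mod 43) write N = 10 + 43t. Substituting into N ≡ 26 (mod 49) gives 43t ≡ 16 (mod 49), and since 43⁻¹ ≡ 8 (mod 49), t ≡ 30. Hence N ≡ 10 + 43·30 = 1300 (mod 2107).
From N ≡ 1300 (mod 2107) write N = 1300 + 2107t. Substituting into N ≡ 3 (mod 8) gives 2107t ≡ 7 (mod 8), and since 3⁻¹ ≡ 3 (mod 8), t ≡ 5. Hence N ≡ 1300 + 2107·5 = 11835 (mod 16856).
From N ≡ 11835 (mod 16856) write N = 11835 + 16856t. Substituting into N ≡ 9 (mod 17) gives 16856t ≡ 6 (mod 17), and since 9⁻¹ ≡ 2 (mod 17), t ≡ 12. Hence N ≡ 11835 + 16856·12 = 214107 (mod 286552).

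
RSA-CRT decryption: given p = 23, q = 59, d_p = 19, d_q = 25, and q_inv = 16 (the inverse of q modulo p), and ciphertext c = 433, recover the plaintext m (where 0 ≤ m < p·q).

m₁ = c^(d_p) mod p: c ≡ 19 (mod 23), and 19^19 mod 23 = 14.
m₂ = c^(d_q) mod q: c ≡ 20 (mod 59), and 20^25 mod 59 = 22.
h = q_inv·(m₁ − m₂) mod p = 16·(14 − 22) mod 23 = 10.
m = m₂ + h·q = 22 + 10·59 = 612.

612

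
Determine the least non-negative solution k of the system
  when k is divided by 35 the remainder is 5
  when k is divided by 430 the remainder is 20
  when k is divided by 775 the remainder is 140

440340

gcd(35, 430) = 5 and 5 | (20 − 5), so the pair is consistent; merging gives k ≡ 880 (mod 3010), where 3010 = lcm(35, 430).
gcd(3010, 775) = 5 and 5 | (140 − 880), so the pair is consistent; merging gives k ≡ 440340 (mod 466550), where 466550 = lcm(3010, 775).
The solution is unique modulo lcm(35, 430, 775) = 466550.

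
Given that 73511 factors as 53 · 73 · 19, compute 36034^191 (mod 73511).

11490

Mod 53: 36034 ≡ 47; by Fermat, exponent reduces to 191 mod 52 = 35; 47^35 ≡ 42 (mod 53).
Mod 73: 36034 ≡ 45; by Fermat, exponent reduces to 191 mod 72 = 47; 45^47 ≡ 29 (mod 73).
Mod 19: 36034 ≡ 10; by Fermat, exponent reduces to 191 mod 18 = 11; 10^11 ≡ 14 (mod 19).
Combine by CRT: x ≡ 42 (mod 53), x ≡ 29 (mod 73), x ≡ 14 (mod 19) ⇒ x ≡ 11490 (mod 73511).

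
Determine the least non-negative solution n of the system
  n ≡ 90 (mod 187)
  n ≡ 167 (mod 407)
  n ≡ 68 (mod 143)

52263

gcd(187, 407) = 11 and 11 | (167 − 90), so the pair is consistent; merging gives n ≡ 3830 (mod 6919), where 6919 = lcm(187, 407).
gcd(6919, 143) = 11 and 11 | (68 − 3830), so the pair is consistent; merging gives n ≡ 52263 (mod 89947), where 89947 = lcm(6919, 143).
The solution is unique modulo lcm(187, 407, 143) = 89947.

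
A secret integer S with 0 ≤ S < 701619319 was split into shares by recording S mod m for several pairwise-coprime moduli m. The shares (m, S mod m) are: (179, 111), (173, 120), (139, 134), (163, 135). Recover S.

133762336

The moduli are pairwise coprime; N = 179·173·139·163 = 701619319.
N/179 = 3919661; 3919661 ≡ 98 (mod 179); 98·137 ≡ 1, so inverse 137.
N/173 = 4055603; 4055603 ≡ 137 (mod 173); 137·24 ≡ 1, so inverse 24.
N/139 = 5047621; 5047621 ≡ 114 (mod 139); 114·50 ≡ 1, so inverse 50.
N/163 = 4304413; 4304413 ≡ 72 (mod 163); 72·120 ≡ 1, so inverse 120.
S ≡ 111·3919661·137 + 120·4055603·24 + 134·5047621·50 + 135·4304413·120 = 174836972767.
174836972767 mod 701619319 = 133762336.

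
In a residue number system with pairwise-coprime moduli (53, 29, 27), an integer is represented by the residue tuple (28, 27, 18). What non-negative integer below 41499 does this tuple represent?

3420

The moduli are pairwise coprime; N = 53·29·27 = 41499.
N/53 = 783; 783 ≡ 41 (mod 53); 41·22 ≡ 1, so inverse 22.
N/29 = 1431; 1431 ≡ 10 (mod 29); 10·3 ≡ 1, so inverse 3.
N/27 = 1537; 1537 ≡ 25 (mod 27); 25·13 ≡ 1, so inverse 13.
x ≡ 28·783·22 + 27·1431·3 + 18·1537·13 = 957897.
957897 mod 41499 = 3420.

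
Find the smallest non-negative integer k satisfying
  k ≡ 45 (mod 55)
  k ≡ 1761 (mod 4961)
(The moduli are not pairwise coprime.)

gcd(55, 4961) = 11 and 11 | (1761 − 45), so the pair is consistent; merging gives k ≡ 21605 (mod 24805), where 24805 = lcm(55, 4961).
The solution is unique modulo lcm(55, 4961) = 24805.

21605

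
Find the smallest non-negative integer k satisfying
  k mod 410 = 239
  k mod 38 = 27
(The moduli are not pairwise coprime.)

gcd(410, 38) = 2 and 2 | (27 − 239), so the pair is consistent; merging gives k ≡ 7209 (mod 7790), where 7790 = lcm(410, 38).
The solution is unique modulo lcm(410, 38) = 7790.

7209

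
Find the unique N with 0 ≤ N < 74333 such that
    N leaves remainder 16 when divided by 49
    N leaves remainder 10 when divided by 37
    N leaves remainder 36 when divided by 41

The moduli are pairwise coprime; M = 49·37·41 = 74333.
M/49 = 1517; 1517 ≡ 47 (mod 49); 47·24 ≡ 1, so inverse 24.
M/37 = 2009; 2009 ≡ 11 (mod 37); 11·27 ≡ 1, so inverse 27.
M/41 = 1813; 1813 ≡ 9 (mod 41); 9·32 ≡ 1, so inverse 32.
N ≡ 16·1517·24 + 10·2009·27 + 36·1813·32 = 3213534.
3213534 mod 74333 = 17215.

17215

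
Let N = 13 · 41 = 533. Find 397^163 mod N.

58

Mod 13: 397 ≡ 7; by Fermat, exponent reduces to 163 mod 12 = 7; 7^7 ≡ 6 (mod 13).
Mod 41: 397 ≡ 28; by Fermat, exponent reduces to 163 mod 40 = 3; 28^3 ≡ 17 (mod 41).
Combine by CRT: x ≡ 6 (mod 13), x ≡ 17 (mod 41) ⇒ x ≡ 58 (mod 533).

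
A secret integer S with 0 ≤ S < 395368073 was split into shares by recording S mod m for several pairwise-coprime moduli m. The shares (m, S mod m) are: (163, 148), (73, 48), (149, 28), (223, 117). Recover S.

From S ≡ 148 (mod 163) write S = 148 + 163t. Substituting into S ≡ 48 (mod 73) gives 163t ≡ 46 (mod 73), and since 17⁻¹ ≡ 43 (mod 73), t ≡ 7. Hence S ≡ 148 + 163·7 = 1289 (mod 11899).
From S ≡ 1289 (mod 11899) write S = 1289 + 11899t. Substituting into S ≡ 28 (mod 149) gives 11899t ≡ 80 (mod 149), and since 128⁻¹ ≡ 78 (mod 149), t ≡ 131. Hence S ≡ 1289 + 11899·131 = 1560058 (mod 1772951).
From S ≡ 1560058 (mod 1772951) write S = 1560058 + 1772951t. Substituting into S ≡ 117 (mod 223) gives 1772951t ≡ 167 (mod 223), and since 101⁻¹ ≡ 53 (mod 223), t ≡ 154. Hence S ≡ 1560058 + 1772951·154 = 274594512 (mod 395368073).

274594512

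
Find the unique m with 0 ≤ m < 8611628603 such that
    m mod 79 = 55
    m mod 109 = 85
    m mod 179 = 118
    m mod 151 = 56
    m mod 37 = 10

The moduli are pairwise coprime; N = 79·109·179·151·37 = 8611628603.
N/79 = 109007957; 109007957 ≡ 44 (mod 79); 44·9 ≡ 1, so inverse 9.
N/109 = 79005767; 79005767 ≡ 60 (mod 109); 60·20 ≡ 1, so inverse 20.
N/179 = 48109657; 48109657 ≡ 6 (mod 179); 6·30 ≡ 1, so inverse 30.
N/151 = 57030653; 57030653 ≡ 67 (mod 151); 67·142 ≡ 1, so inverse 142.
N/37 = 232746719; 232746719 ≡ 32 (mod 37); 32·22 ≡ 1, so inverse 22.
m ≡ 55·109007957·9 + 85·79005767·20 + 118·48109657·30 + 56·57030653·142 + 10·232746719·22 = 863288959231.
863288959231 mod 8611628603 = 2126098931.

2126098931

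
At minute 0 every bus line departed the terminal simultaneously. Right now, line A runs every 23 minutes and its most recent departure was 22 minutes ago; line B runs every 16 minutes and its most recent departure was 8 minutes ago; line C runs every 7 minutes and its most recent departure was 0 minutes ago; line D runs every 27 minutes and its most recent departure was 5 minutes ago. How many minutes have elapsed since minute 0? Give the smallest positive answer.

The moduli are pairwise coprime; N = 23·16·7·27 = 69552.
N/23 = 3024; 3024 ≡ 11 (mod 23); 11·21 ≡ 1, so inverse 21.
N/16 = 4347; 4347 ≡ 11 (mod 16); 11·3 ≡ 1, so inverse 3.
N/7 = 9936; 9936 ≡ 3 (mod 7); 3·5 ≡ 1, so inverse 5.
N/27 = 2576; 2576 ≡ 11 (mod 27); 11·5 ≡ 1, so inverse 5.
t ≡ 22·3024·21 + 8·4347·3 + 0·9936·5 + 5·2576·5 = 1565816.
1565816 mod 69552 = 35672.

35672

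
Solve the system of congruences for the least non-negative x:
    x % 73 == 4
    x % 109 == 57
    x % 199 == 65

The moduli are pairwise coprime; N = 73·109·199 = 1583443.
N/73 = 21691; 21691 ≡ 10 (mod 73); 10·22 ≡ 1, so inverse 22.
N/109 = 14527; 14527 ≡ 30 (mod 109); 30·40 ≡ 1, so inverse 40.
N/199 = 7957; 7957 ≡ 196 (mod 199); 196·66 ≡ 1, so inverse 66.
x ≡ 4·21691·22 + 57·14527·40 + 65·7957·66 = 69165898.
69165898 mod 1583443 = 1077849.

1077849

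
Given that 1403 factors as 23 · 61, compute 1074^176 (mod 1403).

Mod 23: 1074 ≡ 16; since 22 | 176, by Fermat 16^176 ≡ 1 (mod 23).
Mod 61: 1074 ≡ 37; by Fermat, exponent reduces to 176 mod 60 = 56; 37^56 ≡ 20 (mod 61).
Combine by CRT: x ≡ 1 (mod 23), x ≡ 20 (mod 61) ⇒ x ≡ 691 (mod 1403).

691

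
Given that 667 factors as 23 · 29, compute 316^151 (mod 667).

304

Mod 23: 316 ≡ 17; by Fermat, exponent reduces to 151 mod 22 = 19; 17^19 ≡ 5 (mod 23).
Mod 29: 316 ≡ 26; by Fermat, exponent reduces to 151 mod 28 = 11; 26^11 ≡ 14 (mod 29).
Combine by CRT: x ≡ 5 (mod 23), x ≡ 14 (mod 29) ⇒ x ≡ 304 (mod 667).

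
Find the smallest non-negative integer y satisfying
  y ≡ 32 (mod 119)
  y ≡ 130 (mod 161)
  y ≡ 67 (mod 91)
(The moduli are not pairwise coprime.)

15264

gcd(119, 161) = 7 and 7 | (130 − 32), so the pair is consistent; merging gives y ≡ 1579 (mod 2737), where 2737 = lcm(119, 161).
gcd(2737, 91) = 7 and 7 | (67 − 1579), so the pair is consistent; merging gives y ≡ 15264 (mod 35581), where 35581 = lcm(2737, 91).
The solution is unique modulo lcm(119, 161, 91) = 35581.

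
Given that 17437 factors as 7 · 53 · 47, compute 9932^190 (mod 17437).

16437

Mod 7: 9932 ≡ 6; by Fermat, exponent reduces to 190 mod 6 = 4; 6^4 ≡ 1 (mod 7).
Mod 53: 9932 ≡ 21; by Fermat, exponent reduces to 190 mod 52 = 34; 21^34 ≡ 7 (mod 53).
Mod 47: 9932 ≡ 15; by Fermat, exponent reduces to 190 mod 46 = 6; 15^6 ≡ 34 (mod 47).
Combine by CRT: x ≡ 1 (mod 7), x ≡ 7 (mod 53), x ≡ 34 (mod 47) ⇒ x ≡ 16437 (mod 17437).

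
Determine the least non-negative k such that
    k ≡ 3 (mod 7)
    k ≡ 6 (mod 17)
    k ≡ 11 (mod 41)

The moduli are pairwise coprime; N = 7·17·41 = 4879.
N/7 = 697; 697 ≡ 4 (mod 7); 4·2 ≡ 1, so inverse 2.
N/17 = 287; 287 ≡ 15 (mod 17); 15·8 ≡ 1, so inverse 8.
N/41 = 119; 119 ≡ 37 (mod 41); 37·10 ≡ 1, so inverse 10.
k ≡ 3·697·2 + 6·287·8 + 11·119·10 = 31048.
31048 mod 4879 = 1774.

1774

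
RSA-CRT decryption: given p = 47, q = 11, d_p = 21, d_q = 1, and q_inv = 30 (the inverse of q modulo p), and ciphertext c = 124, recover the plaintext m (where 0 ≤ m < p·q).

443

m₁ = c^(d_p) mod p: c ≡ 30 (mod 47), and 30^21 mod 47 = 20.
m₂ = c^(d_q) mod q: c ≡ 3 (mod 11), and 3^1 mod 11 = 3.
h = q_inv·(m₁ − m₂) mod p = 30·(20 − 3) mod 47 = 40.
m = m₂ + h·q = 3 + 40·11 = 443.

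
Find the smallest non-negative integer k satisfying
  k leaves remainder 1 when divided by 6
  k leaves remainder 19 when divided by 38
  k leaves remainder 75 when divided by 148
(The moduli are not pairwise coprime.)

Combine the congruences pairwise.
gcd(6, 38) = 2 and 2 | (19 − 1), so the pair is consistent; merging gives k ≡ 19 (mod 114), where 114 = lcm(6, 38).
gcd(114, 148) = 2 and 2 | (75 − 19), so the pair is consistent; merging gives k ≡ 7771 (mod 8436), where 8436 = lcm(114, 148).
The solution is unique modulo lcm(6, 38, 148) = 8436.

7771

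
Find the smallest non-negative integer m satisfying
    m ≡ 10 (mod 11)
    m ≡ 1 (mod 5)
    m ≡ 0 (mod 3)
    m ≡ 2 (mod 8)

186

The moduli are pairwise coprime; N = 11·5·3·8 = 1320.
N/11 = 120; 120 ≡ 10 (mod 11); 10·10 ≡ 1, so inverse 10.
N/5 = 264; 264 ≡ 4 (mod 5); 4·4 ≡ 1, so inverse 4.
N/3 = 440; 440 ≡ 2 (mod 3); 2·2 ≡ 1, so inverse 2.
N/8 = 165; 165 ≡ 5 (mod 8); 5·5 ≡ 1, so inverse 5.
m ≡ 10·120·10 + 1·264·4 + 0·440·2 + 2·165·5 = 14706.
14706 mod 1320 = 186.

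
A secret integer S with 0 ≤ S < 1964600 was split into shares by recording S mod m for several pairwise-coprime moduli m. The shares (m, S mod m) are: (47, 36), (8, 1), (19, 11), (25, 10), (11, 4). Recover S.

1826785

Combine the congruences pairwise.
From S ≡ 36 (mod 47) write S = 36 + 47t. Substituting into S ≡ 1 (mod 8) gives 47t ≡ 5 (mod 8), and since 7⁻¹ ≡ 7 (mod 8), t ≡ 3. Hence S ≡ 36 + 47·3 = 177 (mod 376).
From S ≡ 177 (mod 376) write S = 177 + 376t. Substituting into S ≡ 11 (mod 19) gives 376t ≡ 5 (mod 19), and since 15⁻¹ ≡ 14 (mod 19), t ≡ 13. Hence S ≡ 177 + 376·13 = 5065 (mod 7144).
From S ≡ 5065 (mod 7144) write S = 5065 + 7144t. Substituting into S ≡ 10 (mod 25) gives 7144t ≡ 20 (mod 25), and since 19⁻¹ ≡ 4 (mod 25), t ≡ 5. Hence S ≡ 5065 + 7144·5 = 40785 (mod 178600).
From S ≡ 40785 (mod 178600) write S = 40785 + 178600t. Substituting into S ≡ 4 (mod 11) gives 178600t ≡ 7 (mod 11), and since 4⁻¹ ≡ 3 (mod 11), t ≡ 10. Hence S ≡ 40785 + 178600·10 = 1826785 (mod 1964600).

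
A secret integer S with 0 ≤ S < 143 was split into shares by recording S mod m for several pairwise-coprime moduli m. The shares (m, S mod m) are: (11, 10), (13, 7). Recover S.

98

From S ≡ 10 (mod 11) write S = 10 + 11t. Substituting into S ≡ 7 (mod 13) gives 11t ≡ 10 (mod 13), and since 11⁻¹ ≡ 6 (mod 13), t ≡ 8. Hence S ≡ 10 + 11·8 = 98 (mod 143).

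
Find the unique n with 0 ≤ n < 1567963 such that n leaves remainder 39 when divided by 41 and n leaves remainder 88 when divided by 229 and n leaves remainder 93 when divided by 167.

The moduli are pairwise coprime; M = 41·229·167 = 1567963.
M/41 = 38243; 38243 ≡ 31 (mod 41); 31·4 ≡ 1, so inverse 4.
M/229 = 6847; 6847 ≡ 206 (mod 229); 206·219 ≡ 1, so inverse 219.
M/167 = 9389; 9389 ≡ 37 (mod 167); 37·158 ≡ 1, so inverse 158.
n ≡ 39·38243·4 + 88·6847·219 + 93·9389·158 = 275883258.
275883258 mod 1567963 = 1489733.

1489733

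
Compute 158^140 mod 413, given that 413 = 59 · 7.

9

Mod 59: 158 ≡ 40; by Fermat, exponent reduces to 140 mod 58 = 24; 40^24 ≡ 9 (mod 59).
Mod 7: 158 ≡ 4; by Fermat, exponent reduces to 140 mod 6 = 2; 4^2 ≡ 2 (mod 7).
Combine by CRT: x ≡ 9 (mod 59), x ≡ 2 (mod 7) ⇒ x ≡ 9 (mod 413).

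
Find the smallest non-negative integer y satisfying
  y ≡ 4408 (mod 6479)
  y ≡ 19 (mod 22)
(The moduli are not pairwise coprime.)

gcd(6479, 22) = 11 and 11 | (19 − 4408), so the pair is consistent; merging gives y ≡ 10887 (mod 12958), where 12958 = lcm(6479, 22).
The solution is unique modulo lcm(6479, 22) = 12958.

10887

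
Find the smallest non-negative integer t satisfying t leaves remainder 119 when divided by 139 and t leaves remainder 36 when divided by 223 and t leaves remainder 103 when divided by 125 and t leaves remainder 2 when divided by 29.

The moduli are pairwise coprime; N = 139·223·125·29 = 112364125.
N/139 = 808375; 808375 ≡ 90 (mod 139); 90·17 ≡ 1, so inverse 17.
N/223 = 503875; 503875 ≡ 118 (mod 223); 118·206 ≡ 1, so inverse 206.
N/125 = 898913; 898913 ≡ 38 (mod 125); 38·102 ≡ 1, so inverse 102.
N/29 = 3874625; 3874625 ≡ 22 (mod 29); 22·4 ≡ 1, so inverse 4.
t ≡ 119·808375·17 + 36·503875·206 + 103·898913·102 + 2·3874625·4 = 14847056603.
14847056603 mod 112364125 = 14992103.

14992103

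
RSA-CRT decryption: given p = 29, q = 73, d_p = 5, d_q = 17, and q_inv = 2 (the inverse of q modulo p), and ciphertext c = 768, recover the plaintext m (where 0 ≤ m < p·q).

48

m₁ = c^(d_p) mod p: c ≡ 14 (mod 29), and 14^5 mod 29 = 19.
m₂ = c^(d_q) mod q: c ≡ 38 (mod 73), and 38^17 mod 73 = 48.
h = q_inv·(m₁ − m₂) mod p = 2·(19 − 48) mod 29 = 0.
m = m₂ + h·q = 48 + 0·73 = 48.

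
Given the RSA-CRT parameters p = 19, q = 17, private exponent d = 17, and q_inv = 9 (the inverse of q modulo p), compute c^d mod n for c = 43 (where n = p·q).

d_p = d mod (p−1) = 17 mod 18 = 17; d_q = d mod (q−1) = 1.
m₁ = c^(d_p) mod p: c ≡ 5 (mod 19), and 5^17 mod 19 = 4.
m₂ = c^(d_q) mod q: c ≡ 9 (mod 17), and 9^1 mod 17 = 9.
h = q_inv·(m₁ − m₂) mod p = 9·(4 − 9) mod 19 = 12.
m = m₂ + h·q = 9 + 12·17 = 213.

213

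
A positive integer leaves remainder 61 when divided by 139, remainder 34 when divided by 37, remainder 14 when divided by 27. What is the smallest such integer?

From N ≡ 61 (mod 139) write N = 61 + 139t. Substituting into N ≡ 34 (mod 37) gives 139t ≡ 10 (mod 37), and since 28⁻¹ ≡ 4 (mod 37), t ≡ 3. Hence N ≡ 61 + 139·3 = 478 (mod 5143).
From N ≡ 478 (mod 5143) write N = 478 + 5143t. Substituting into N ≡ 14 (mod 27) gives 5143t ≡ 22 (mod 27), and since 13⁻¹ ≡ 25 (mod 27), t ≡ 10. Hence N ≡ 478 + 5143·10 = 51908 (mod 138861).

51908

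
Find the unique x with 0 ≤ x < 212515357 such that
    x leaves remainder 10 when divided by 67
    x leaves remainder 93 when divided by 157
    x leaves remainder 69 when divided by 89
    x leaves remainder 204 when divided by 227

Combine the congruences pairwise.
From x ≡ 10 (mod 67) write x = 10 + 67t. Substituting into x ≡ 93 (mod 157) gives 67t ≡ 83 (mod 157), and since 67⁻¹ ≡ 75 (mod 157), t ≡ 102. Hence x ≡ 10 + 67·102 = 6844 (mod 10519).
From x ≡ 6844 (mod 10519) write x = 6844 + 10519t. Substituting into x ≡ 69 (mod 89) gives 10519t ≡ 78 (mod 89), and since 17⁻¹ ≡ 21 (mod 89), t ≡ 36. Hence x ≡ 6844 + 10519·36 = 385528 (mod 936191).
From x ≡ 385528 (mod 936191) write x = 385528 + 936191t. Substituting into x ≡ 204 (mod 227) gives 936191t ≡ 122 (mod 227), and since 43⁻¹ ≡ 132 (mod 227), t ≡ 214. Hence x ≡ 385528 + 936191·214 = 200730402 (mod 212515357).

200730402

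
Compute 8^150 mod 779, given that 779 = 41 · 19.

286

Mod 41: 8 ≡ 8; by Fermat, exponent reduces to 150 mod 40 = 30; 8^30 ≡ 40 (mod 41).
Mod 19: 8 ≡ 8; by Fermat, exponent reduces to 150 mod 18 = 6; 8^6 ≡ 1 (mod 19).
Combine by CRT: x ≡ 40 (mod 41), x ≡ 1 (mod 19) ⇒ x ≡ 286 (mod 779).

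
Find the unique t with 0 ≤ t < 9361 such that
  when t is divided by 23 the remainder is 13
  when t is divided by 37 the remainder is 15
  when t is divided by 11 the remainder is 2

3049

From t ≡ 13 (mod 23) write t = 13 + 23s. Substituting into t ≡ 15 (mod 37) gives 23s ≡ 2 (mod 37), and since 23⁻¹ ≡ 29 (mod 37), s ≡ 21. Hence t ≡ 13 + 23·21 = 496 (mod 851).
From t ≡ 496 (mod 851) write t = 496 + 851s. Substituting into t ≡ 2 (mod 11) gives 851s ≡ 1 (mod 11), and since 4⁻¹ ≡ 3 (mod 11), s ≡ 3. Hence t ≡ 496 + 851·3 = 3049 (mod 9361).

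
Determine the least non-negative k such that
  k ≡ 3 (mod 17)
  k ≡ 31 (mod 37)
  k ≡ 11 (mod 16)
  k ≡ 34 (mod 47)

From k ≡ 3 (mod 17) write k = 3 + 17t. Substituting into k ≡ 31 (mod 37) gives 17t ≡ 28 (mod 37), and since 17⁻¹ ≡ 24 (mod 37), t ≡ 6. Hence k ≡ 3 + 17·6 = 105 (mod 629).
From k ≡ 105 (mod 629) write k = 105 + 629t. Substituting into k ≡ 11 (mod 16) gives 629t ≡ 2 (mod 16), and since 5⁻¹ ≡ 13 (mod 16), t ≡ 10. Hence k ≡ 105 + 629·10 = 6395 (mod 10064).
From k ≡ 6395 (mod 10064) write k = 6395 + 10064t. Substituting into k ≡ 34 (mod 47) gives 10064t ≡ 31 (mod 47), and since 6⁻¹ ≡ 8 (mod 47), t ≡ 13. Hence k ≡ 6395 + 10064·13 = 137227 (mod 473008).

137227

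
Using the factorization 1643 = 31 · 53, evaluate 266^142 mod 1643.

Mod 31: 266 ≡ 18; by Fermat, exponent reduces to 142 mod 30 = 22; 18^22 ≡ 9 (mod 31).
Mod 53: 266 ≡ 1; by Fermat, exponent reduces to 142 mod 52 = 38; 1^38 ≡ 1 (mod 53).
Combine by CRT: x ≡ 9 (mod 31), x ≡ 1 (mod 53) ⇒ x ≡ 319 (mod 1643).

319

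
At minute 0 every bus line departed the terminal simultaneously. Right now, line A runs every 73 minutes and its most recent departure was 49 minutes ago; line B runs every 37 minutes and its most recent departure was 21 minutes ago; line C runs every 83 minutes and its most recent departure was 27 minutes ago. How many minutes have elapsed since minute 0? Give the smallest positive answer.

The moduli are pairwise coprime; N = 73·37·83 = 224183.
N/73 = 3071; 3071 ≡ 5 (mod 73); 5·44 ≡ 1, so inverse 44.
N/37 = 6059; 6059 ≡ 28 (mod 37); 28·4 ≡ 1, so inverse 4.
N/83 = 2701; 2701 ≡ 45 (mod 83); 45·24 ≡ 1, so inverse 24.
t ≡ 49·3071·44 + 21·6059·4 + 27·2701·24 = 8880280.
8880280 mod 224183 = 137143.

137143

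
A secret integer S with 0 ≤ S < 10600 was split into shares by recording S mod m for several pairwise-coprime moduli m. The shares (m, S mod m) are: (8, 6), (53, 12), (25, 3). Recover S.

The moduli are pairwise coprime; N = 8·53·25 = 10600.
N/8 = 1325; 1325 ≡ 5 (mod 8); 5·5 ≡ 1, so inverse 5.
N/53 = 200; 200 ≡ 41 (mod 53); 41·22 ≡ 1, so inverse 22.
N/25 = 424; 424 ≡ 24 (mod 25); 24·24 ≡ 1, so inverse 24.
S ≡ 6·1325·5 + 12·200·22 + 3·424·24 = 123078.
123078 mod 10600 = 6478.

6478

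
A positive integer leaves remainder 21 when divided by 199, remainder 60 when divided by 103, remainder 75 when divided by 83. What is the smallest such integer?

The moduli are pairwise coprime; M = 199·103·83 = 1701251.
M/199 = 8549; 8549 ≡ 191 (mod 199); 191·174 ≡ 1, so inverse 174.
M/103 = 16517; 16517 ≡ 37 (mod 103); 37·39 ≡ 1, so inverse 39.
M/83 = 20497; 20497 ≡ 79 (mod 83); 79·62 ≡ 1, so inverse 62.
n ≡ 21·8549·174 + 60·16517·39 + 75·20497·62 = 165198876.
165198876 mod 1701251 = 177529.

177529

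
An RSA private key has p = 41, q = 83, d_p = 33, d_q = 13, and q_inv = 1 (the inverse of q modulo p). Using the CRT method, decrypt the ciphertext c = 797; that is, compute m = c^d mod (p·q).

3290

m₁ = c^(d_p) mod p: c ≡ 18 (mod 41), and 18^33 mod 41 = 10.
m₂ = c^(d_q) mod q: c ≡ 50 (mod 83), and 50^13 mod 83 = 53.
h = q_inv·(m₁ − m₂) mod p = 1·(10 − 53) mod 41 = 39.
m = m₂ + h·q = 53 + 39·83 = 3290.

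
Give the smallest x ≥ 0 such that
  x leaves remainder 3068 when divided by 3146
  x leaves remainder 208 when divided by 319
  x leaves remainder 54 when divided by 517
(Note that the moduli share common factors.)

gcd(3146, 319) = 11 and 11 | (208 − 3068), so the pair is consistent; merging gives x ≡ 25090 (mod 91234), where 91234 = lcm(3146, 319).
gcd(91234, 517) = 11 and 11 | (54 − 25090), so the pair is consistent; merging gives x ≡ 2670876 (mod 4287998), where 4287998 = lcm(91234, 517).
The solution is unique modulo lcm(3146, 319, 517) = 4287998.

2670876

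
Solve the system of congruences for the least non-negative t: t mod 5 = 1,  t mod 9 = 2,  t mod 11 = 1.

56

From t ≡ 1 (mod 5) write t = 1 + 5s. Substituting into t ≡ 2 (mod 9) gives 5s ≡ 1 (mod 9), and since 5⁻¹ ≡ 2 (mod 9), s ≡ 2. Hence t ≡ 1 + 5·2 = 11 (mod 45).
From t ≡ 11 (mod 45) write t = 11 + 45s. Substituting into t ≡ 1 (mod 11) gives 45s ≡ 1 (mod 11), and since 1⁻¹ ≡ 1 (mod 11), s ≡ 1. Hence t ≡ 11 + 45·1 = 56 (mod 495).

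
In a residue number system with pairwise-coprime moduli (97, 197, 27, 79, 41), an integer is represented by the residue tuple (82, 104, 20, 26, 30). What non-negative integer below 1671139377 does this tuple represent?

720815618

From x ≡ 82 (mod 97) write x = 82 + 97t. Substituting into x ≡ 104 (mod 197) gives 97t ≡ 22 (mod 197), and since 97⁻¹ ≡ 65 (mod 197), t ≡ 51. Hence x ≡ 82 + 97·51 = 5029 (mod 19109).
From x ≡ 5029 (mod 19109) write x = 5029 + 19109t. Substituting into x ≡ 20 (mod 27) gives 19109t ≡ 13 (mod 27), and since 20⁻¹ ≡ 23 (mod 27), t ≡ 2. Hence x ≡ 5029 + 19109·2 = 43247 (mod 515943).
From x ≡ 43247 (mod 515943) write x = 43247 + 515943t. Substituting into x ≡ 26 (mod 79) gives 515943t ≡ 71 (mod 79), and since 73⁻¹ ≡ 13 (mod 79), t ≡ 54. Hence x ≡ 43247 + 515943·54 = 27904169 (mod 40759497).
From x ≡ 27904169 (mod 40759497) write x = 27904169 + 40759497t. Substituting into x ≡ 30 (mod 41) gives 40759497t ≡ 10 (mod 41), and since 3⁻¹ ≡ 14 (mod 41), t ≡ 17. Hence x ≡ 27904169 + 40759497·17 = 720815618 (mod 1671139377).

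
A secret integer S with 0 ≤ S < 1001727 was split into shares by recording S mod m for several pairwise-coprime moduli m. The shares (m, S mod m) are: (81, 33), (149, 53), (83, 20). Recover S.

340071

Combine the congruences pairwise.
From S ≡ 33 (mod 81) write S = 33 + 81t. Substituting into S ≡ 53 (mod 149) gives 81t ≡ 20 (mod 149), and since 81⁻¹ ≡ 46 (mod 149), t ≡ 26. Hence S ≡ 33 + 81·26 = 2139 (mod 12069).
From S ≡ 2139 (mod 12069) write S = 2139 + 12069t. Substituting into S ≡ 20 (mod 83) gives 12069t ≡ 39 (mod 83), and since 34⁻¹ ≡ 22 (mod 83), t ≡ 28. Hence S ≡ 2139 + 12069·28 = 340071 (mod 1001727).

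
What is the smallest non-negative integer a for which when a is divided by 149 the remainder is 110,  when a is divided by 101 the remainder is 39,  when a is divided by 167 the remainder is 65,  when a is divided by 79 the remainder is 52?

38282978

The moduli are pairwise coprime; N = 149·101·167·79 = 198541457.
N/149 = 1332493; 1332493 ≡ 135 (mod 149); 135·117 ≡ 1, so inverse 117.
N/101 = 1965757; 1965757 ≡ 95 (mod 101); 95·84 ≡ 1, so inverse 84.
N/167 = 1188871; 1188871 ≡ 165 (mod 167); 165·83 ≡ 1, so inverse 83.
N/79 = 2513183; 2513183 ≡ 35 (mod 79); 35·70 ≡ 1, so inverse 70.
a ≡ 110·1332493·117 + 39·1965757·84 + 65·1188871·83 + 52·2513183·70 = 39150950007.
39150950007 mod 198541457 = 38282978.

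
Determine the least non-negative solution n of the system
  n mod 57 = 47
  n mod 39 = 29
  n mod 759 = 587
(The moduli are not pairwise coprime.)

gcd(57, 39) = 3 and 3 | (29 − 47), so the pair is consistent; merging gives n ≡ 731 (mod 741), where 741 = lcm(57, 39).
gcd(741, 759) = 3 and 3 | (587 − 731), so the pair is consistent; merging gives n ≡ 6659 (mod 187473), where 187473 = lcm(741, 759).
The solution is unique modulo lcm(57, 39, 759) = 187473.

6659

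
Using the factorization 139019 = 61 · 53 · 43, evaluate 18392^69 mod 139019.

Mod 61: 18392 ≡ 31; by Fermat, exponent reduces to 69 mod 60 = 9; 31^9 ≡ 28 (mod 61).
Mod 53: 18392 ≡ 1; by Fermat, exponent reduces to 69 mod 52 = 17; 1^17 ≡ 1 (mod 53).
Mod 43: 18392 ≡ 31; by Fermat, exponent reduces to 69 mod 42 = 27; 31^27 ≡ 21 (mod 43).
Combine by CRT: x ≡ 28 (mod 61), x ≡ 1 (mod 53), x ≡ 21 (mod 43) ⇒ x ≡ 86709 (mod 139019).

86709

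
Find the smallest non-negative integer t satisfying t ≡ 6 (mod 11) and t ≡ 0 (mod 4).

28

From t ≡ 6 (mod 11) write t = 6 + 11s. Substituting into t ≡ 0 (mod 4) gives 11s ≡ 2 (mod 4), and since 3⁻¹ ≡ 3 (mod 4), s ≡ 2. Hence t ≡ 6 + 11·2 = 28 (mod 44).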